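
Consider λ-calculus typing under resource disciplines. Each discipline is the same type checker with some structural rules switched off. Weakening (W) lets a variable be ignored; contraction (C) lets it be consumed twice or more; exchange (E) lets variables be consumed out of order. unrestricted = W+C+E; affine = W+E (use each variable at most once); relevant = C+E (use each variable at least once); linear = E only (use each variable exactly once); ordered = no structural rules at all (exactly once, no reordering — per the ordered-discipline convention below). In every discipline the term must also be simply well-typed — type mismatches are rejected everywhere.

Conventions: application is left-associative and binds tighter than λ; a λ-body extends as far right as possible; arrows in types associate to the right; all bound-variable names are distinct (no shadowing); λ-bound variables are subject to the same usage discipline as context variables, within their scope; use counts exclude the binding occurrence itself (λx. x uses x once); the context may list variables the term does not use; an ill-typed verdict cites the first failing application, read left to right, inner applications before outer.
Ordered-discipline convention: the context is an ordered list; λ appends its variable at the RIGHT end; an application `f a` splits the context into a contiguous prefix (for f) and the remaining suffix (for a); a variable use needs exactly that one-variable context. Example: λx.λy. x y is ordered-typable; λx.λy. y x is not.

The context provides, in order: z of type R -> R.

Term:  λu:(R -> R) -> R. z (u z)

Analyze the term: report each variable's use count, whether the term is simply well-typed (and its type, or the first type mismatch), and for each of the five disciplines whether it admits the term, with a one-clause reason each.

usage: z: 2, u (bound): 1
order of uses: z, u, z
typing: ✓ — ((R -> R) -> R) -> R
ordered ✗ (repeated use of z ×2)
linear ✗ (repeated use of z ×2)
affine ✗ (repeated use of z ×2)
relevant ✓ (every one of z, u appears)
unrestricted ✓ (well-typed at ((R -> R) -> R) -> R; no restrictions here)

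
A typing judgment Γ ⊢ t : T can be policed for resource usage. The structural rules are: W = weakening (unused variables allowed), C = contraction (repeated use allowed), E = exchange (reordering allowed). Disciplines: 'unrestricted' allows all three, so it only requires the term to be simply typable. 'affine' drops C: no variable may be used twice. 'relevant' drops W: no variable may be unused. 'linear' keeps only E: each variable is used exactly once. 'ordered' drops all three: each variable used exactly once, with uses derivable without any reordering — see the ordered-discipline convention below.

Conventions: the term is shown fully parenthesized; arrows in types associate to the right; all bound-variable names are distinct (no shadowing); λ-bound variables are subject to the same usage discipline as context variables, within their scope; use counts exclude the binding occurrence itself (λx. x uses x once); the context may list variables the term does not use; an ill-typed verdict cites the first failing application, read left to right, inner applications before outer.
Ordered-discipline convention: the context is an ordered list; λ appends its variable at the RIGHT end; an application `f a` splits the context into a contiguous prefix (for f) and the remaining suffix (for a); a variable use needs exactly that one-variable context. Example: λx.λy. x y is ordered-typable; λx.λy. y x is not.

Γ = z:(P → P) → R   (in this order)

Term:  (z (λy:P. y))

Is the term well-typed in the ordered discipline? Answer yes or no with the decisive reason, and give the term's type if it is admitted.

yes — one use each (z, y); ordered split holds; term : R
counts: z=1, y (bound)=1
uses in reading order: z, y
typing: the term checks, with type R
summary: ordered ✓ | linear ✓ | affine ✓ | relevant ✓ | unrestricted ✓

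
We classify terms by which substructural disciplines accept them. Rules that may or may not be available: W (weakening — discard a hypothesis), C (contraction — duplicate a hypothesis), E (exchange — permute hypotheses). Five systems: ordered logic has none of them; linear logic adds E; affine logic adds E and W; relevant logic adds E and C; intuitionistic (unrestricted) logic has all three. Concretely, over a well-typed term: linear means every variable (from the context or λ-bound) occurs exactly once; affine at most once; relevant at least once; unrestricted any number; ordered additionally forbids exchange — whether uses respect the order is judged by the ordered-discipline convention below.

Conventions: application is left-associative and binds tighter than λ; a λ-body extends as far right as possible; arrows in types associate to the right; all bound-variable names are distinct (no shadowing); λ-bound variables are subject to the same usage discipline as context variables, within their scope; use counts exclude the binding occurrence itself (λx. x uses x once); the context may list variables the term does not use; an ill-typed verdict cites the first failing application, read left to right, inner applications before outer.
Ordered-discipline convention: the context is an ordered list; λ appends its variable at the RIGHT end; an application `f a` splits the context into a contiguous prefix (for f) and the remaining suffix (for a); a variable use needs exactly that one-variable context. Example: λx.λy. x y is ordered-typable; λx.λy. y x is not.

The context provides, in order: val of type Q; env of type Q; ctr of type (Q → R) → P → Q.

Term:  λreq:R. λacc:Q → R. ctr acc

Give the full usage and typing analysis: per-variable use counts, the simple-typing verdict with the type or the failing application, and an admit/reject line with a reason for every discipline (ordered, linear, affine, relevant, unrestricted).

counts: val: 0; env: 0; ctr: 1; req (λ-bound): 0; acc (λ-bound): 1
left-to-right use order: ctr, acc
typing: the term checks, with type R → (Q → R) → P → Q
ordered ✗ (needs weakening: val, env, req unused)
linear ✗ (needs weakening: val, env, req unused)
affine ✓ (no duplicate uses among val, env, ctr, req, acc)
relevant ✗ (needs weakening: val, env, req unused)
unrestricted ✓ (type-checks (R → (Q → R) → P → Q) and nothing is barred)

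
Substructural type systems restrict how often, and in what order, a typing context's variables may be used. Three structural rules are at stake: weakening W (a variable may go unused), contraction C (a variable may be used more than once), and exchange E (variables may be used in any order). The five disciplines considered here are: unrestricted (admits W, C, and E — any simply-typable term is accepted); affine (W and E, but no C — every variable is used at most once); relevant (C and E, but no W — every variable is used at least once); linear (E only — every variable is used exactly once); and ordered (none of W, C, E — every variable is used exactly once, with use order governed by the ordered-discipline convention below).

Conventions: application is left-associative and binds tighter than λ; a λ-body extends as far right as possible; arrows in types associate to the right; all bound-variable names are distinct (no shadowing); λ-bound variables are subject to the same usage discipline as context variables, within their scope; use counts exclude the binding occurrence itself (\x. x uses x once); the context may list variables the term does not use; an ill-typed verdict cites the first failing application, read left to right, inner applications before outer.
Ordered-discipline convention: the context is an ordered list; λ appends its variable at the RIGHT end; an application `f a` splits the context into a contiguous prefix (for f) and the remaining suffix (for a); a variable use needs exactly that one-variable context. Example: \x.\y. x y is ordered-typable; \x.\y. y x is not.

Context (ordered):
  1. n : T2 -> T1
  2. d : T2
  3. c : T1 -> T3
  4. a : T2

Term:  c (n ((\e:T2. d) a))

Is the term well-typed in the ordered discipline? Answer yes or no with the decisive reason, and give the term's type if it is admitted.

no — needs weakening: e unused
usage: n ×1, d ×1, c ×1, a ×1, e [bound] ×0
left-to-right use order: c, n, d, a
typing: ✓ — T3
across the five disciplines: ordered ✗ | linear ✗ | affine ✓ | relevant ✗ | unrestricted ✓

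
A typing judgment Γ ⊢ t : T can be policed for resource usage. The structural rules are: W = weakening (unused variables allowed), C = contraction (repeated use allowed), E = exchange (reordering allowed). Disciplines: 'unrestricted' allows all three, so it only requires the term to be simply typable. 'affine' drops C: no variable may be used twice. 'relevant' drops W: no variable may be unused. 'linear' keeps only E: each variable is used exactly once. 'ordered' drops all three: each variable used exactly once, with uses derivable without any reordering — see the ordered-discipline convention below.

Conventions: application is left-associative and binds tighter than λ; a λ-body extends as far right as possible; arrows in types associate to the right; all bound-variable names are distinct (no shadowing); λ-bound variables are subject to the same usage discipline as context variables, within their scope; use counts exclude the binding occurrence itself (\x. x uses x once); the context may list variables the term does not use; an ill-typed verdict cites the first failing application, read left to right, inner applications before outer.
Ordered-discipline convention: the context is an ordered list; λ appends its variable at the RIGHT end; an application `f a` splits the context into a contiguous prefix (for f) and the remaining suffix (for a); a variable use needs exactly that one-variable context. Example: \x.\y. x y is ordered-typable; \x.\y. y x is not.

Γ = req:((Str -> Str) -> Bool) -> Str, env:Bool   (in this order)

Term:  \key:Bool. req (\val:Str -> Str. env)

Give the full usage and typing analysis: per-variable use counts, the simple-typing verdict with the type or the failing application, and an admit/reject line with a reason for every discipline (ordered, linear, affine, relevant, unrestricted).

usage: req ×1; env ×1; key (bound) ×0; val (bound) ×0
uses in reading order: req, env
typing: ✓ — Bool -> Str
ordered: ✗ — key, val never used (weakening)
linear: ✗ — key, val never used (weakening)
affine: ✓ — at most one use each (req, env, key, val)
relevant: ✗ — key, val never used (weakening)
unrestricted: ✓ — type-checks (Bool -> Str) and nothing is barred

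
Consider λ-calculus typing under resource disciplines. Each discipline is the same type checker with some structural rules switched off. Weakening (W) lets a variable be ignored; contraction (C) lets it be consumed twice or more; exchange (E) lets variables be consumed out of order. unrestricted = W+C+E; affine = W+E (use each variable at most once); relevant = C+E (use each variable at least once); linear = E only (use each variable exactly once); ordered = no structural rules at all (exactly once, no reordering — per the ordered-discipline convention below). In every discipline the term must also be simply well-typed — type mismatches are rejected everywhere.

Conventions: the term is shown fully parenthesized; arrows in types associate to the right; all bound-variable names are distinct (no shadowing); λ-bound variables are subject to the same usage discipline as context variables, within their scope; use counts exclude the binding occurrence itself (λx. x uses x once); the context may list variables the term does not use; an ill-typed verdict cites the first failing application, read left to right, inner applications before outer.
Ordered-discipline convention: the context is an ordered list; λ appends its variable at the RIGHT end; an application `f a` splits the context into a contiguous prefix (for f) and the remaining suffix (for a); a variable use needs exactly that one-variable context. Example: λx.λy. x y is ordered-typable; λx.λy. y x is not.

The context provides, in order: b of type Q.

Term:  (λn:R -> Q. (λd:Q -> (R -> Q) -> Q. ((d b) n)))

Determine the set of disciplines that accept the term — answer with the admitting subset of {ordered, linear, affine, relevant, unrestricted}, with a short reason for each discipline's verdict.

admitting disciplines: linear, affine, relevant, unrestricted
use counts: b=1, n (bound)=1, d (bound)=1
use order (left to right): d, b, n
typing: well-typed at (R -> Q) -> (Q -> (R -> Q) -> Q) -> Q
ordered: ✗ — no contiguous prefix/suffix split fits d, b, n
linear: ✓ — exactly-once usage across b, n, d
affine: ✓ — at most one use each (b, n, d)
relevant: ✓ — at least one use each (b, n, d)
unrestricted: ✓ — well-typed at (R -> Q) -> (Q -> (R -> Q) -> Q) -> Q; no restrictions here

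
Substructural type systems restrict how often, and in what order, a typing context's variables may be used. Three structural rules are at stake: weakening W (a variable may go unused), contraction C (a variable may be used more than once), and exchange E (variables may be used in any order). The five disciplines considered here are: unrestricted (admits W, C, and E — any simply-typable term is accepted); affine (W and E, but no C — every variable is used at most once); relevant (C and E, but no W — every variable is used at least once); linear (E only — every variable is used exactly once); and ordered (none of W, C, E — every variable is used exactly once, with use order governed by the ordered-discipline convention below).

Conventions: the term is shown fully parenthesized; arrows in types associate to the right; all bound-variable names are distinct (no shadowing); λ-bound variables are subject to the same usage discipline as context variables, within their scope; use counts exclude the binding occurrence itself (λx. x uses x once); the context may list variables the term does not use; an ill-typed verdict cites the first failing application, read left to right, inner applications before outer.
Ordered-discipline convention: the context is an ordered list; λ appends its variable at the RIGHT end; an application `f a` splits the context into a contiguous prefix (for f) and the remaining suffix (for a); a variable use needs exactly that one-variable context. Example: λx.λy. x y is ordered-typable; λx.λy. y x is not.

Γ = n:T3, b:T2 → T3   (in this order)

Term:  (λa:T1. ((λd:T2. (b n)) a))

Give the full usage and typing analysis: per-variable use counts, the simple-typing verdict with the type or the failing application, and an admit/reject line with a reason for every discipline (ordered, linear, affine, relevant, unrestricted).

usage: n=1; b=1; a (λ-bound)=1; d (λ-bound)=0
left-to-right use order: b, n, a
typing: ill-typed: an application expects T2 but receives T3
ordered: ✗, the type mismatch rejects it
linear: ✗, not simply typable
affine: ✗, fails simple typing
relevant: ✗, a type mismatch blocks all five
unrestricted: ✗, the type mismatch rejects it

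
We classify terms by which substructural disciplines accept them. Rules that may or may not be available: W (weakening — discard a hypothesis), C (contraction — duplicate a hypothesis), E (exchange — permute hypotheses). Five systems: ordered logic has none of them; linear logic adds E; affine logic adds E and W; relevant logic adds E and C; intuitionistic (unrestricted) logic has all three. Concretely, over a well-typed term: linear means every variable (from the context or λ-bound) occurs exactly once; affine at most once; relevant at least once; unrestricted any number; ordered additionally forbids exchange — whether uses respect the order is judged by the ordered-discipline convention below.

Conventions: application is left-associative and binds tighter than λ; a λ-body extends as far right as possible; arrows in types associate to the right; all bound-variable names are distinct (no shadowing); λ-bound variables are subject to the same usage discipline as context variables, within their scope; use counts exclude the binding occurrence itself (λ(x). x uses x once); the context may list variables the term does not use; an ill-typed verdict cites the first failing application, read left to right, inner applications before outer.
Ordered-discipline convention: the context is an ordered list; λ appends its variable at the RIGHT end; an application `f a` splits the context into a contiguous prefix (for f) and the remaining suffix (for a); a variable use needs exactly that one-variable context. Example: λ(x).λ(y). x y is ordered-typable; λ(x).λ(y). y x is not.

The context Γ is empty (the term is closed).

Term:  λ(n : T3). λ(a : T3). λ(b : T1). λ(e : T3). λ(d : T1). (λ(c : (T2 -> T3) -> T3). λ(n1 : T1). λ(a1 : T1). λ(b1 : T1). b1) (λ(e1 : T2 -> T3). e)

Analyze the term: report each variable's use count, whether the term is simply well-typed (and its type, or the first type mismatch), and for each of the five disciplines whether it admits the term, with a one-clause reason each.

variable uses: n (λ-bound)=0, a (λ-bound)=0, b (λ-bound)=0, e (λ-bound)=1, d (λ-bound)=0, c (λ-bound)=0, n1 (λ-bound)=0, a1 (λ-bound)=0, b1 (λ-bound)=1, e1 (λ-bound)=0
uses in reading order: b1, e
typing: well-typed at T3 -> T3 -> T1 -> T3 -> T1 -> T1 -> T1 -> T1 -> T1
ordered ✗ (unused: n, a, b, d, c, n1, a1, e1 — weakening required)
linear ✗ (unused: n, a, b, d, c, n1, a1, e1 — weakening required)
affine ✓ (none of n, a, b, e, d, c, n1, a1, b1, e1 used more than once)
relevant ✗ (unused: n, a, b, d, c, n1, a1, e1 — weakening required)
unrestricted ✓ (type-checks (T3 -> T3 -> T1 -> T3 -> T1 -> T1 -> T1 -> T1 -> T1) and nothing is barred)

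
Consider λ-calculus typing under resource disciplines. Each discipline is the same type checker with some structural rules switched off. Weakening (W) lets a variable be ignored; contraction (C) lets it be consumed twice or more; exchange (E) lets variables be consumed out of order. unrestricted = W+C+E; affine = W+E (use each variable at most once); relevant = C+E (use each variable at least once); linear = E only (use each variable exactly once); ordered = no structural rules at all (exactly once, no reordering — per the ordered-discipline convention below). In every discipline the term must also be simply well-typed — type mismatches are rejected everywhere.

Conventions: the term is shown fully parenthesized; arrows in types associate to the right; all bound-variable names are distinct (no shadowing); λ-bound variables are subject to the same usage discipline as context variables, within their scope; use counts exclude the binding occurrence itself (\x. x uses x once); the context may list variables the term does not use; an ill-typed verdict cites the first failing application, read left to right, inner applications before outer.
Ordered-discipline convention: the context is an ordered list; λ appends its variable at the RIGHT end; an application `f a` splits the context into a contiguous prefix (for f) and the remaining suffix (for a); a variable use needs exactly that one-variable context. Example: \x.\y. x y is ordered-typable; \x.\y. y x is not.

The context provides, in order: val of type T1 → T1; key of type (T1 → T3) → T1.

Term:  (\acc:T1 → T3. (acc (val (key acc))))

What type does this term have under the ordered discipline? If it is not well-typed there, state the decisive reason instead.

not well-typed under ordered — uses contraction: acc ×2
use counts: val: 1×, key: 1×, acc (bound): 2×
use order (left to right): acc, val, key, acc
typing: ✓ — (T1 → T3) → T3
summary: ordered ✗; linear ✗; affine ✗; relevant ✓; unrestricted ✓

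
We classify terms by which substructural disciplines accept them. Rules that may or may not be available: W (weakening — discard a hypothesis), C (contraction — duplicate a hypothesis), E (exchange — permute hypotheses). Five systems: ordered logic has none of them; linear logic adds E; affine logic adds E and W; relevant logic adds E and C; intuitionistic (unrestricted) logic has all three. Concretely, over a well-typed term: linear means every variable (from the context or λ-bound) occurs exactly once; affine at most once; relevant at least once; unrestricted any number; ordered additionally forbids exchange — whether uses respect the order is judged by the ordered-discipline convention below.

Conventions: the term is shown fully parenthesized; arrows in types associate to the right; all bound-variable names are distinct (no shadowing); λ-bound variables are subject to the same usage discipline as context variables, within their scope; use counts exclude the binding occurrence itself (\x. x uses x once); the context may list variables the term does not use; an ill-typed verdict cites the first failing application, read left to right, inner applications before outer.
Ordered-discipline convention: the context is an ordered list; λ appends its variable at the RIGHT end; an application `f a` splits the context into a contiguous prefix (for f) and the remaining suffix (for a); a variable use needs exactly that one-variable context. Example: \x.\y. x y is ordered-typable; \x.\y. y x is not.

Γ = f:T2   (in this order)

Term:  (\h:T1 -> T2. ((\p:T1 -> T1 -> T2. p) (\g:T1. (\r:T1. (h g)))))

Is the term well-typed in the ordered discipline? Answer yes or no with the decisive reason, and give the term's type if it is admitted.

no — needs weakening: f, r unused
variable uses: f ×0; h (bound) ×1; p (bound) ×1; g (bound) ×1; r (bound) ×0
use order (left to right): p, h, g
typing: ✓ — (T1 -> T2) -> T1 -> T1 -> T2
all disciplines: ordered ✗, linear ✗, affine ✓, relevant ✗, unrestricted ✓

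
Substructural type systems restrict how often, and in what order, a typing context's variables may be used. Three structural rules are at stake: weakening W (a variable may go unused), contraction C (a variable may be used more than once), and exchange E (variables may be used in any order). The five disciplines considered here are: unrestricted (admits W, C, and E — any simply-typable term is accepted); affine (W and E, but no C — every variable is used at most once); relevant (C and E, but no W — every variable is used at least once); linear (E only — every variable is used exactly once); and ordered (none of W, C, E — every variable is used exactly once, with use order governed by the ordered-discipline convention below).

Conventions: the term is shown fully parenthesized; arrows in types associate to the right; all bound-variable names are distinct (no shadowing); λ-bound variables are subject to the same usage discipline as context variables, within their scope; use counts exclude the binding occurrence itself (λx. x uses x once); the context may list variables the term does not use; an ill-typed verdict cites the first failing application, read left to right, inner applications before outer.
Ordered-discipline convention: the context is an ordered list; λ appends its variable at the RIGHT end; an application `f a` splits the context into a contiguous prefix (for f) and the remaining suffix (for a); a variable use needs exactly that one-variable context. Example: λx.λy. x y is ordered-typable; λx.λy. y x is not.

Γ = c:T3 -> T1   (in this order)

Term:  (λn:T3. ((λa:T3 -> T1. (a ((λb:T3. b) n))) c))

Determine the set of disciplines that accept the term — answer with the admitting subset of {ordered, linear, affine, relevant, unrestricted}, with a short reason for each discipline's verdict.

admitting disciplines: linear, affine, relevant, unrestricted
counts: c: 1; n (λ-bound): 1; a (λ-bound): 1; b (λ-bound): 1
left-to-right use order: a, b, n, c
typing: well-typed at T3 -> T1
ordered ✗ (needs exchange: uses follow a, b, n, c)
linear ✓ (single use per variable (c, n, a, b))
affine ✓ (none of c, n, a, b used more than once)
relevant ✓ (c, n, a, b: all used, weakening unneeded)
unrestricted ✓ (well-typed at T3 -> T1; no restrictions here)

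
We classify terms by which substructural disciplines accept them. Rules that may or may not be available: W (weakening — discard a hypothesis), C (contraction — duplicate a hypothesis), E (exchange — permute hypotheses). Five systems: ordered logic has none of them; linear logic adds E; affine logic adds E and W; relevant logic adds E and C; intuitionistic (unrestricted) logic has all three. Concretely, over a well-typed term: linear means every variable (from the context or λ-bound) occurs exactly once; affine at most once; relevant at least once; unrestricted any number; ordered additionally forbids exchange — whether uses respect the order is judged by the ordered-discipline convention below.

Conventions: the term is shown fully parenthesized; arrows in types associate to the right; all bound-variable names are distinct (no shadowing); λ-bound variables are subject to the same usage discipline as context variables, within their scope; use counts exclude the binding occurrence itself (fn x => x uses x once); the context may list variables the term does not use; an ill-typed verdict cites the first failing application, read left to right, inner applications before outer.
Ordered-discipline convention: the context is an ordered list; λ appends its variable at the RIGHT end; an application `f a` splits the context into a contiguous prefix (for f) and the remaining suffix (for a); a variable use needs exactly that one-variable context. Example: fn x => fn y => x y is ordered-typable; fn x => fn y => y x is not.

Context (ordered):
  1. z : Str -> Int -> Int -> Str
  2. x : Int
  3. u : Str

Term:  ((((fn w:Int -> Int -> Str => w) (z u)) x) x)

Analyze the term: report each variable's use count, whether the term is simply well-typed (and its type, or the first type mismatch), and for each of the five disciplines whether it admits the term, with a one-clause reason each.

usage: z: 1×, x: 2×, u: 1×, w [bound]: 1×
left-to-right use order: w, z, u, x, x
typing: the term checks, with type Str
ordered ✗ (repeated use of x ×2)
linear ✗ (repeated use of x ×2)
affine ✗ (repeated use of x ×2)
relevant ✓ (at least one use each (z, x, u, w))
unrestricted ✓ (type-checks (Str) and nothing is barred)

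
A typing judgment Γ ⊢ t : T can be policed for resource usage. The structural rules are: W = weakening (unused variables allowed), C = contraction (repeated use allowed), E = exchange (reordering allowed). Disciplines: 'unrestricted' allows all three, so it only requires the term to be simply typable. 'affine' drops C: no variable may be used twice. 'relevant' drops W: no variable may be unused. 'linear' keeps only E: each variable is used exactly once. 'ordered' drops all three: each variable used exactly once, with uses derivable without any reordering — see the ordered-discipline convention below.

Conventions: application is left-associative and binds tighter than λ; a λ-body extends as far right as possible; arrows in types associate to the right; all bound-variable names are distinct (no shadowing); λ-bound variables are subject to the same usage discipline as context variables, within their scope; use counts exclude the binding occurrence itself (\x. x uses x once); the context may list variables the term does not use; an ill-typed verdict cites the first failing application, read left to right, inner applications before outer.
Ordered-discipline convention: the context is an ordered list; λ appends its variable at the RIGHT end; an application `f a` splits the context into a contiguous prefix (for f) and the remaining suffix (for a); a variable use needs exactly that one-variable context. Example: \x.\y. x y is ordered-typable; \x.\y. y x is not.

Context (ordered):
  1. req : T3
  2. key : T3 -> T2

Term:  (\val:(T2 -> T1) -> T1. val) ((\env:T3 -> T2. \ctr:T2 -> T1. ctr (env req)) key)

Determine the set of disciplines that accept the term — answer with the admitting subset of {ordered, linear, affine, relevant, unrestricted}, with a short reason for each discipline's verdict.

admitting disciplines: linear, affine, relevant, unrestricted
variable uses: req=1; key=1; val (λ-bound)=1; env (λ-bound)=1; ctr (λ-bound)=1
left-to-right use order: val, ctr, env, req, key
typing: well-typed — term : (T2 -> T1) -> T1
ordered: ✗ — needs exchange: uses follow val, ctr, env, req, key
linear: ✓ — req, key, val, env, ctr: one use apiece
affine: ✓ — at most one use each (req, key, val, env, ctr)
relevant: ✓ — at least one use each (req, key, val, env, ctr)
unrestricted: ✓ — type-checks ((T2 -> T1) -> T1) and nothing is barred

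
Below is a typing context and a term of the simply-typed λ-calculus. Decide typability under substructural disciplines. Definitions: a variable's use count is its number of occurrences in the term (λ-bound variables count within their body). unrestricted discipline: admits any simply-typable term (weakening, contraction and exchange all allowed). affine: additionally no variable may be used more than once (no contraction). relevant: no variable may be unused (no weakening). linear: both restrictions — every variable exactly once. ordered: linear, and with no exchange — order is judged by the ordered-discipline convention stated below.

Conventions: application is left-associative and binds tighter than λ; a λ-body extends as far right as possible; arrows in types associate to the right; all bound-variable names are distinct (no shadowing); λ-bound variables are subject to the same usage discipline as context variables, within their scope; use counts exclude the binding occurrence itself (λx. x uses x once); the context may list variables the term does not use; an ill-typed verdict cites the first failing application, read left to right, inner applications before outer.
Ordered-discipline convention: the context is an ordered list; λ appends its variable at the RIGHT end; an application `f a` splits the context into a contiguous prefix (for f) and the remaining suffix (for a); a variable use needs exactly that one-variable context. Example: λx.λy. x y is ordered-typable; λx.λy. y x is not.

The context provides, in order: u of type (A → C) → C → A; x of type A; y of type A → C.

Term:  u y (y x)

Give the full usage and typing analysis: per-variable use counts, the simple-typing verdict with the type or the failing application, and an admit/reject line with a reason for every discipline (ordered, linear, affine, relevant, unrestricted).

variable uses: u: 1×; x: 1×; y: 2×
uses in reading order: u, y, y, x
typing: ✓ — A
ordered ✗ (repeated use of y ×2)
linear ✗ (repeated use of y ×2)
affine ✗ (repeated use of y ×2)
relevant ✓ (none of u, x, y goes unused)
unrestricted ✓ (simply typable at A; W, C, E all held)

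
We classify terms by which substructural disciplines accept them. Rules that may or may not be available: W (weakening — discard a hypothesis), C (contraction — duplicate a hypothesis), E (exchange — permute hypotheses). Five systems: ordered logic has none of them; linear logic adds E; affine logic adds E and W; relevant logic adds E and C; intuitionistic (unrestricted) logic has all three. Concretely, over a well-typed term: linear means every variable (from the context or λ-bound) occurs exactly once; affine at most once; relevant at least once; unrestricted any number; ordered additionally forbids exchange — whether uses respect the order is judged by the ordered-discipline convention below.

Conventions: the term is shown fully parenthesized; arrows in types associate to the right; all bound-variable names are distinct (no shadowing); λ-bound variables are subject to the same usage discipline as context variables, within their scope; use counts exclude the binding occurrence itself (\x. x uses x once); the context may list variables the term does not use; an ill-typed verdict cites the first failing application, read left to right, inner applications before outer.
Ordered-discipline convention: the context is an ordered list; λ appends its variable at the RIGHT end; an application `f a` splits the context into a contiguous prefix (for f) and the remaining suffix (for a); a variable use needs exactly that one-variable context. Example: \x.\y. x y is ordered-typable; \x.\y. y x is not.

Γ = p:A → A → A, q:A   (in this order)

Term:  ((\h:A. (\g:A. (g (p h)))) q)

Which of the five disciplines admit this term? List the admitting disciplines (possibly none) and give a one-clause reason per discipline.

accepted by: none
counts: p ×1; q ×1; h (λ-bound) ×1; g (λ-bound) ×1
left-to-right use order: g, p, h, q
typing: ill-typed: non-function type A applied to an argument
ordered: ✗ — the type mismatch rejects it
linear: ✗ — not simply typable
affine: ✗ — fails simple typing
relevant: ✗ — a type mismatch blocks all five
unrestricted: ✗ — the type mismatch rejects it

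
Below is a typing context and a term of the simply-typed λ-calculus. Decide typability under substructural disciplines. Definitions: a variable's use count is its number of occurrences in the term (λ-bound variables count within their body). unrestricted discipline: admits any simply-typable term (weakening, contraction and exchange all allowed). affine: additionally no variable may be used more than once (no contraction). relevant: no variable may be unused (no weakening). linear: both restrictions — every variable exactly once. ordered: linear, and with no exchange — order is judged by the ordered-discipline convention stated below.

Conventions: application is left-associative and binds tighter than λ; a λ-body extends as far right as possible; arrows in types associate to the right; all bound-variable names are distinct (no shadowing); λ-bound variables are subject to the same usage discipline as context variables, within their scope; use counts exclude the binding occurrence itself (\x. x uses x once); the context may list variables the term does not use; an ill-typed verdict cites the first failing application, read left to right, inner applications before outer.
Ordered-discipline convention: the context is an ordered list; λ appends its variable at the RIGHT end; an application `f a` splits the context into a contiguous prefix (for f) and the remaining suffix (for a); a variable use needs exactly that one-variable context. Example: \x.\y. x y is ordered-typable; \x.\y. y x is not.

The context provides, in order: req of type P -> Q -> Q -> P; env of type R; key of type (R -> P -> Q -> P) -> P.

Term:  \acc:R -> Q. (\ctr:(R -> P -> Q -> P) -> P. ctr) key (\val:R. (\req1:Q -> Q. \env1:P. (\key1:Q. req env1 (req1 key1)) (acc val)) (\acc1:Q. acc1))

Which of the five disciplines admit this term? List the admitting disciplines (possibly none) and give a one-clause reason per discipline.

accepted by: affine, unrestricted
counts: req: 1, env: 0, key: 1, acc [bound]: 1, ctr [bound]: 1, val [bound]: 1, req1 [bound]: 1, env1 [bound]: 1, key1 [bound]: 1, acc1 [bound]: 1
uses in reading order: ctr, key, req, env1, req1, key1, acc, val, acc1
typing: well-typed at (R -> Q) -> P
ordered: ✗ — needs weakening: env unused
linear: ✗ — needs weakening: env unused
affine: ✓ — none of req, env, key, acc, ctr, val, req1, env1, key1, acc1 used more than once
relevant: ✗ — needs weakening: env unused
unrestricted: ✓ — well-typed at (R -> Q) -> P; no restrictions here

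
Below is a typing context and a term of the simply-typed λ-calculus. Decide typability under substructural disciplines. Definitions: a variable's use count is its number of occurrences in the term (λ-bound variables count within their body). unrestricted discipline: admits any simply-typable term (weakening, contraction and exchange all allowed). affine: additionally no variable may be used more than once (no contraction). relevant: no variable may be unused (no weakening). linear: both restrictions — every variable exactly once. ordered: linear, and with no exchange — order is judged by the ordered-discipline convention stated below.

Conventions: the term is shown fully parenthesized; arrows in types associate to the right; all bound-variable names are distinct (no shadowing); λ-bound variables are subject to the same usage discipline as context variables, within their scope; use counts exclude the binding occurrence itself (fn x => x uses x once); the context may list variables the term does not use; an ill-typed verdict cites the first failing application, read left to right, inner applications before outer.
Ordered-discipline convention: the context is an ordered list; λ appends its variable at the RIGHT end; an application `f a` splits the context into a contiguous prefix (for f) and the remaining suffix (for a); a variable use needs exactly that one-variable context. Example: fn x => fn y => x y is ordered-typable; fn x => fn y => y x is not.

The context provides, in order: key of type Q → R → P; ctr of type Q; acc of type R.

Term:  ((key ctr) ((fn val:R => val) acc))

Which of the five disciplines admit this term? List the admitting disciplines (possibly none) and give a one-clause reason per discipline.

admitted by: ordered, linear, affine, relevant, unrestricted
use counts: key ×1; ctr ×1; acc ×1; val (bound) ×1
uses in reading order: key, ctr, val, acc
typing: ✓ — P
ordered: ✓ — single-use (key, ctr, acc, val), ordered derivation ok
linear: ✓ — key, ctr, acc, val: one use apiece
affine: ✓ — none of key, ctr, acc, val used more than once
relevant: ✓ — key, ctr, acc, val: all used, weakening unneeded
unrestricted: ✓ — type-checks (P) and nothing is barred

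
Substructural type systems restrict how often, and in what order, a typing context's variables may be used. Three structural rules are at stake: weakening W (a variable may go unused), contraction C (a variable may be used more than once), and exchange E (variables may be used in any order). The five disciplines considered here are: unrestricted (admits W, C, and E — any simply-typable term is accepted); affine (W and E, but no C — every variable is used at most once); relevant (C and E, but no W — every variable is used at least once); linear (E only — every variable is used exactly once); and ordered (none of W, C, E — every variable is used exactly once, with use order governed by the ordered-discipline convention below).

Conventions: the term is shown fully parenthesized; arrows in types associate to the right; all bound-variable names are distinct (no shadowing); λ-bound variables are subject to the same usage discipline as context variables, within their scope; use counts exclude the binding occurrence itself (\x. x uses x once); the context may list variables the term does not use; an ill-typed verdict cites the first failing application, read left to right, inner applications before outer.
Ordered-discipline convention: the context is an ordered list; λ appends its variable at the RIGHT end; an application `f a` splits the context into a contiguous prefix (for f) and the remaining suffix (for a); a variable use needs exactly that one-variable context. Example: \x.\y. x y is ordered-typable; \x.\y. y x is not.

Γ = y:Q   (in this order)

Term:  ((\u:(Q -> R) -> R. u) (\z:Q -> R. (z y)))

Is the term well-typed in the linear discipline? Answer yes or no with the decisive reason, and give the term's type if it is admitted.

yes — exactly-once usage across y, u, z; term : (Q -> R) -> R
variable uses: y: 1×; u [bound]: 1×; z [bound]: 1×
order of uses: u, z, y
typing: the term checks, with type (Q -> R) -> R
all disciplines: ordered ✗, linear ✓, affine ✓, relevant ✓, unrestricted ✓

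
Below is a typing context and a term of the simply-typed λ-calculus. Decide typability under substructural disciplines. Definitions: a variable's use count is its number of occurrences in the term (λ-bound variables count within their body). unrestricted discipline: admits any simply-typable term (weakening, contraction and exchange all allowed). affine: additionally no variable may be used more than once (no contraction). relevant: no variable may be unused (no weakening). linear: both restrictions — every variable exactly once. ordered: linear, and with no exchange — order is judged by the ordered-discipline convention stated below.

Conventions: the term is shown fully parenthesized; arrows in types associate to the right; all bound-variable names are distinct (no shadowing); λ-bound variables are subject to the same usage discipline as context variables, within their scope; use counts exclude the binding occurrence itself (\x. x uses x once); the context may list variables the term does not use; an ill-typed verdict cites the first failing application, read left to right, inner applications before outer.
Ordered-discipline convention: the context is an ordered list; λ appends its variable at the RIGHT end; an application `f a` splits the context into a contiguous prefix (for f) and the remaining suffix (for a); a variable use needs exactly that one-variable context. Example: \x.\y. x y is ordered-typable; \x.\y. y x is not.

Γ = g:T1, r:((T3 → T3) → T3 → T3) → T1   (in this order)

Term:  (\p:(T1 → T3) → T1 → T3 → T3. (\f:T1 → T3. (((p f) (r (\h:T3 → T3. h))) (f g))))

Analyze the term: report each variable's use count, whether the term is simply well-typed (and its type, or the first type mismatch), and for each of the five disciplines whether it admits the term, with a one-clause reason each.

use counts: g=1; r=1; p (λ-bound)=1; f (λ-bound)=2; h (λ-bound)=1
left-to-right use order: p, f, r, h, f, g
typing: well-typed — term : ((T1 → T3) → T1 → T3 → T3) → (T1 → T3) → T3
ordered ✗ (needs contraction — f ×2)
linear ✗ (needs contraction — f ×2)
affine ✗ (needs contraction — f ×2)
relevant ✓ (every one of g, r, p, f, h appears)
unrestricted ✓ (typability at ((T1 → T3) → T1 → T3 → T3) → (T1 → T3) → T3 is all that's needed)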